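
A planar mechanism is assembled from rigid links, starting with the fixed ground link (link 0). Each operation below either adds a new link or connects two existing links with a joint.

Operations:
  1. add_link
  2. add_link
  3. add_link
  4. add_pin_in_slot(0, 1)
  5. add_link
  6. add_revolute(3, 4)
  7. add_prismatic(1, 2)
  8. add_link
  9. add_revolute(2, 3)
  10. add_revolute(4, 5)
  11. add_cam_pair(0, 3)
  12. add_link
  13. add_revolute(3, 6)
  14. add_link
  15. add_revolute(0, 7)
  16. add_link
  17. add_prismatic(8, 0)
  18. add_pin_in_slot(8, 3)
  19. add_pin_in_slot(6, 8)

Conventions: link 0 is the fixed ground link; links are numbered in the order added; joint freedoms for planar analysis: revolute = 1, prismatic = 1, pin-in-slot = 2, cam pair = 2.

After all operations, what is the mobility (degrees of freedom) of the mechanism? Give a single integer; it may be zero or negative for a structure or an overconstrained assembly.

ground; <1,0,0>
#1 <2,0,0>
#2 <3,0,0>
#3 <4,0,0>
PS:0↔1 J2 <4,0,1>
#4 <5,0,1>
R:3↔4 J1 <5,1,1>
P:1↔2 J1 <5,2,1>
#5 <6,2,1>
R:2↔3 J1 <6,3,1>
R:4↔5 J1 <6,4,1>
C:0↔3 J2 <6,4,2>
#6 <7,4,2>
R:3↔6 J1 <7,5,2>
#7 <8,5,2>
R:0↔7 J1 <8,6,2>
#8 <9,6,2>
P:8↔0 J1 <9,7,2>
PS:8↔3 J2 <9,7,3>
PS:6↔8 J2 <9,7,4>
3×8 − 2×7 − 1×4 = 6

M = 6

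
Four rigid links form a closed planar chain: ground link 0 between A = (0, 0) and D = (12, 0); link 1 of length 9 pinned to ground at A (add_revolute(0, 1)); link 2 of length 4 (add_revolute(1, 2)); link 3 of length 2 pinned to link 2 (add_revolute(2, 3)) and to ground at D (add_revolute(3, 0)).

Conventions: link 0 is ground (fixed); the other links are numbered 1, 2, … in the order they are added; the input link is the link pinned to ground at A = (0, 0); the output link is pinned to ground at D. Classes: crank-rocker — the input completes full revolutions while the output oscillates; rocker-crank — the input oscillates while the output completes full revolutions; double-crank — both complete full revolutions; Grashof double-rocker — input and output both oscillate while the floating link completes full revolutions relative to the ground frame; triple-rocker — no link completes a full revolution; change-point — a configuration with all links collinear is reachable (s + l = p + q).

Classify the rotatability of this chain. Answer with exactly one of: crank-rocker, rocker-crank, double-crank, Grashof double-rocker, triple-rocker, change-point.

lengths: ground=12, input=9, coupler=4, output=2
sorted: s=2 (shortest), l=12 (longest), p+q=13
s + l = 14 vs p + q = 13
s + l > p + q → non-Grashof → no link fully rotates → triple-rocker

triple-rocker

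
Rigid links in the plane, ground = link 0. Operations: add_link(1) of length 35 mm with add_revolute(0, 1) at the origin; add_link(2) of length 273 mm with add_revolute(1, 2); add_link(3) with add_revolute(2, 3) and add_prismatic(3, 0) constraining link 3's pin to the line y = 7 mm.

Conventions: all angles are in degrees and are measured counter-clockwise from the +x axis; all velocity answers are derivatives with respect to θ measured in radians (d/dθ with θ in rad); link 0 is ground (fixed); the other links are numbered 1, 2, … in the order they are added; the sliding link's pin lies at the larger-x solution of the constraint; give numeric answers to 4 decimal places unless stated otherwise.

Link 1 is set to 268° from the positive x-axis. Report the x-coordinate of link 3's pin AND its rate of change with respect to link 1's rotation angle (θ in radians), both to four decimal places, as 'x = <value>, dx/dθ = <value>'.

geometry: r = 35 mm, L = 273 mm, e = 7 mm
crank pin P = (r cos θ, r sin θ) = (-1.221482, -34.978679)
h = r sin θ − e = -34.978679 − 7 = -41.978679
x = r cos θ + √(L² − h²) = -1.221482 + 269.753203 = 268.531721
dx/dθ = −r sin θ − h·r cos θ/√(L² − h²) (θ in radians; h = -41.978679) = 34.788593

x = 268.5317, dx/dθ = 34.7886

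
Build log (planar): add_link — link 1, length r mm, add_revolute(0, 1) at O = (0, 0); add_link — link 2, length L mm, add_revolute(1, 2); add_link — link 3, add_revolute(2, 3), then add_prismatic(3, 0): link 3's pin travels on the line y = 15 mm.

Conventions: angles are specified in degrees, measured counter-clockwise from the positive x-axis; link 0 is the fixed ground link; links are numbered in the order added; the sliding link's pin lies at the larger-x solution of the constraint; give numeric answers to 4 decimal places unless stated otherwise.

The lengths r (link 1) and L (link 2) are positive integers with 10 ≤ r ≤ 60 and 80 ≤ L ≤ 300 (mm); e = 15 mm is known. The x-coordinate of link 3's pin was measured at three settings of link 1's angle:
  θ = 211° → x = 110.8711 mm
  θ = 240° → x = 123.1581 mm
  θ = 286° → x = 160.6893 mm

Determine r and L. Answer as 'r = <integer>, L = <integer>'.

constraint per measurement: (x − r cos θ)² + (r sin θ − e)² = L²
subtracting the θ₁ and θ₂ equations cancels the r² and L² terms:
r = (x₁² − x₂²) / (2[(x₁cos θ₁ + e sin θ₁) − (x₂cos θ₂ + e sin θ₂)]) = 51.0002 → r = 51
L² = (x₁ − r cos θ₁)² + (r sin θ₁ − e)² = 25599.9874 → L = 160.0000 → L = 160
check at θ₃=286°: x = 160.6893 (printed 160.6893) ✓

r = 51, L = 160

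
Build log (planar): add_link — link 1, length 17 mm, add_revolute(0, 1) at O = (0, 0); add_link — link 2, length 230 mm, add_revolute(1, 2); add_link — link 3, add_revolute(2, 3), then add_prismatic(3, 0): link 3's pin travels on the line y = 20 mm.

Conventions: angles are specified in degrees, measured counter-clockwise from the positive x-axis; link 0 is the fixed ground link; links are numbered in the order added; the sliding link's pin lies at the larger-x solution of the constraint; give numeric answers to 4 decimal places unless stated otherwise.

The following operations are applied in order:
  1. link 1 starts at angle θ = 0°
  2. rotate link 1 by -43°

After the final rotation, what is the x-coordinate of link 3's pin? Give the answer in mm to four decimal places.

geometry: r = 17 mm, L = 230 mm, e = 20 mm; θ starts at 0°
rotate link 1 by -43°: θ ← 0° -43° = -43°
crank pin P = (r cos θ, r sin θ) = (12.433013, -11.593972)
h = r sin θ − e = -11.593972 − 20 = -31.593972
x = r cos θ + √(L² − h²) = 12.433013 + 227.819711 = 240.252724

240.2527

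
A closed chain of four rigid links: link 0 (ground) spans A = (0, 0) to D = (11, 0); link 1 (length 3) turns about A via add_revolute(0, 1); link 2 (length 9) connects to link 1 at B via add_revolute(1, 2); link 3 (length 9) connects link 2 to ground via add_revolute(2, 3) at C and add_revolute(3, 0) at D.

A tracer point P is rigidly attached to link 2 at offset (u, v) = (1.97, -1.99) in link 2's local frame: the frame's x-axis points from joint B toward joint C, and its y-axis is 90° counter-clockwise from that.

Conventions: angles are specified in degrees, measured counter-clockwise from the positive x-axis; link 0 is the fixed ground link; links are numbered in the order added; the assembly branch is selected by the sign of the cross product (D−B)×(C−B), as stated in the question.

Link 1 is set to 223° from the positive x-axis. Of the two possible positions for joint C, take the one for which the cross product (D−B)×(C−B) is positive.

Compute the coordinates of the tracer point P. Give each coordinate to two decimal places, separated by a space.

A=(0,0), D=(11.00,0)
B = A + 3.00·(cos223°, sin223°) = (-2.1941, -2.0460)
|BD| = 13.3518
circle(B,9.00) ∩ circle(D,9.00): a=6.6759, h=6.0359
  candidates: C₊=(3.4780,4.9417) cross=80.590; C₋=(5.3279,-6.9877) cross=-80.590
  branch + wants cross > 0 → take C=(3.4780,4.9417) (cross=80.590)
ex = (C−B)/|BC| = (0.6302,0.7764); ey = (-0.7764,0.6302)
P = B + 1.97·ex + -1.99·ey = (0.5925,-1.7706)

0.59 -1.77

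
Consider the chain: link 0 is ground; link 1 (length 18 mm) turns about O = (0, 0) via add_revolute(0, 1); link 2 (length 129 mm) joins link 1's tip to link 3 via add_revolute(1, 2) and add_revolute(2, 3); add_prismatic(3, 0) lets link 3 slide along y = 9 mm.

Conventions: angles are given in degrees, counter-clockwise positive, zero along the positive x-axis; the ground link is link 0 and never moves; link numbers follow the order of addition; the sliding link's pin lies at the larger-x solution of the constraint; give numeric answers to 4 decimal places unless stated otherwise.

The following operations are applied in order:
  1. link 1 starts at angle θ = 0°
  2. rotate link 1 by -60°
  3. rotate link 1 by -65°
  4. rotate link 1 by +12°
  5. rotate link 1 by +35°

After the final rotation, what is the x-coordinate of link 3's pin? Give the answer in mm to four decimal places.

geometry: r = 18 mm, L = 129 mm, e = 9 mm; θ starts at 0°
rotate link 1 by -60°: θ ← 0° -60° = -60°
rotate link 1 by -65°: θ ← -60° -65° = -125°
rotate link 1 by +12°: θ ← -125° +12° = -113°
rotate link 1 by +35°: θ ← -113° +35° = -78°
crank pin P = (r cos θ, r sin θ) = (3.742410, -17.606657)
h = r sin θ − e = -17.606657 − 9 = -26.606657
x = r cos θ + √(L² − h²) = 3.742410 + 126.226328 = 129.968738

129.9687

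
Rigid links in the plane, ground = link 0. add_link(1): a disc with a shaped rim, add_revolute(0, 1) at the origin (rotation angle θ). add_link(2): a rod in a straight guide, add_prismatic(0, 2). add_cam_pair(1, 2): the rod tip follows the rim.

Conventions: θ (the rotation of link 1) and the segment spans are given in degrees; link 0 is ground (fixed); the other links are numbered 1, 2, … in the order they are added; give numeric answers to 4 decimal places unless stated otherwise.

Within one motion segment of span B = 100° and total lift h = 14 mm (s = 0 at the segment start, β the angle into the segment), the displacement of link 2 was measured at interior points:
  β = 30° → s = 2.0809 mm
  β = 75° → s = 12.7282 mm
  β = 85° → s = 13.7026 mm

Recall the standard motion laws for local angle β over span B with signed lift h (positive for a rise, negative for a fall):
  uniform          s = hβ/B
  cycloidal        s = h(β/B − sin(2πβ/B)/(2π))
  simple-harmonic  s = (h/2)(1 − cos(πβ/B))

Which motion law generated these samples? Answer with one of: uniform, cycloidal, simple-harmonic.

candidates at β/B = r: uniform s = h·r (linear in β); cycloidal s = h·(r − sin(2πr)/(2π)); simple-harmonic s = (h/2)(1 − cos(πr))
β=30°: printed 2.0809 | uniform 4.2000, cycloidal 2.0809, simple-harmonic 2.8855
β=75°: printed 12.7282 | uniform 10.5000, cycloidal 12.7282, simple-harmonic 11.9497
β=85°: printed 13.7026 | uniform 11.9000, cycloidal 13.7026, simple-harmonic 13.2370
only one law matches every sample → cycloidal

cycloidal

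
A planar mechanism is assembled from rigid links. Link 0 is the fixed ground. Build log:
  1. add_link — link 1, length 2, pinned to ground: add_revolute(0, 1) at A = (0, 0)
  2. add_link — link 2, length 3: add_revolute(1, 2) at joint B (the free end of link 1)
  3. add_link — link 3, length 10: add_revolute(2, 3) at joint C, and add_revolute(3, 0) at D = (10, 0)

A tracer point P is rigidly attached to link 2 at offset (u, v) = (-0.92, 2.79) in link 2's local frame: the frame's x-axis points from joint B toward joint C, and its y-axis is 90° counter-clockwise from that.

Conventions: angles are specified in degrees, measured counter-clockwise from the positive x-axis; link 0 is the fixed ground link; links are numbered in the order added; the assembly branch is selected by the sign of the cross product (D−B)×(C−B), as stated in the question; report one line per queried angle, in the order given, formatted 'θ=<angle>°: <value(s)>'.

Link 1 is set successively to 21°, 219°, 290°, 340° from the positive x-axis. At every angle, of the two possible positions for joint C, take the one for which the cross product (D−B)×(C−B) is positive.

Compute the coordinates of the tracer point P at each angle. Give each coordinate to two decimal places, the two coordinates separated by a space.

A=(0,0), D=(10.00,0)
θ=21°: B = A + 2.00·(cos21°, sin21°) = (1.8672, 0.7167)
θ=21°: |BD| = 8.1644
θ=21°: circle(B,3.00) ∩ circle(D,10.00): a=-1.4908, h=2.6034
θ=21°:   candidates: C₊=(0.6106,3.4409) cross=21.255; C₋=(0.1536,-1.7457) cross=-21.255
θ=21°:   branch + wants cross > 0 → take C=(0.6106,3.4409) (cross=21.255)
θ=21°: ex = (C−B)/|BC| = (-0.4188,0.9081); ey = (-0.9081,-0.4188)
θ=21°: P = B + -0.92·ex + 2.79·ey = (-0.2810,-1.2872)
θ=219°: B = A + 2.00·(cos219°, sin219°) = (-1.5543, -1.2586)
θ=219°: |BD| = 11.6226
θ=219°: circle(B,3.00) ∩ circle(D,10.00): a=1.8965, h=2.3245
θ=219°:   candidates: C₊=(0.0794,1.2575) cross=27.016; C₋=(0.5828,-3.3640) cross=-27.016
θ=219°:   branch + wants cross > 0 → take C=(0.0794,1.2575) (cross=27.016)
θ=219°: ex = (C−B)/|BC| = (0.5446,0.8387); ey = (-0.8387,0.5446)
θ=219°: P = B + -0.92·ex + 2.79·ey = (-4.3953,-0.5109)
θ=290°: B = A + 2.00·(cos290°, sin290°) = (0.6840, -1.8794)
θ=290°: |BD| = 9.5036
θ=290°: circle(B,3.00) ∩ circle(D,10.00): a=-0.0358, h=2.9998
θ=290°:   candidates: C₊=(0.0557,1.0541) cross=28.509; C₋=(1.2421,-4.8270) cross=-28.509
θ=290°:   branch + wants cross > 0 → take C=(0.0557,1.0541) (cross=28.509)
θ=290°: ex = (C−B)/|BC| = (-0.2094,0.9778); ey = (-0.9778,-0.2094)
θ=290°: P = B + -0.92·ex + 2.79·ey = (-1.8514,-3.3633)
θ=340°: B = A + 2.00·(cos340°, sin340°) = (1.8794, -0.6840)
θ=340°: |BD| = 8.1494
θ=340°: circle(B,3.00) ∩ circle(D,10.00): a=-1.5086, h=2.5931
θ=340°:   candidates: C₊=(0.1585,1.7733) cross=21.132; C₋=(0.5938,-3.3946) cross=-21.132
θ=340°:   branch + wants cross > 0 → take C=(0.1585,1.7733) (cross=21.132)
θ=340°: ex = (C−B)/|BC| = (-0.5736,0.8191); ey = (-0.8191,-0.5736)
θ=340°: P = B + -0.92·ex + 2.79·ey = (0.1218,-3.0381)

θ=21°: -0.28 -1.29
θ=219°: -4.40 -0.51
θ=290°: -1.85 -3.36
θ=340°: 0.12 -3.04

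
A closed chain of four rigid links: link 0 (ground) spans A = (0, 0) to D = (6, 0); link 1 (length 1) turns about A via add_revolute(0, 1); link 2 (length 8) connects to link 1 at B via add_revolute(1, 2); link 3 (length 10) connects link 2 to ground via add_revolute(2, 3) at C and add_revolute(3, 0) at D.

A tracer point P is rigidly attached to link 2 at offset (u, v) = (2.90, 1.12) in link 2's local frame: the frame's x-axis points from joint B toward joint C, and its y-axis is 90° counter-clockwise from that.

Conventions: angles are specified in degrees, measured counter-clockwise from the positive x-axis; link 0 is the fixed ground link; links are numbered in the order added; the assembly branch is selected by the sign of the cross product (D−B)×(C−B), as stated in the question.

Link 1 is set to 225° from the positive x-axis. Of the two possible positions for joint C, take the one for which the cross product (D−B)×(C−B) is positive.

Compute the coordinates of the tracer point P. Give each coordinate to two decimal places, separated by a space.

A=(0,0), D=(6.00,0)
B = A + 1.00·(cos225°, sin225°) = (-0.7071, -0.7071)
|BD| = 6.7443
circle(B,8.00) ∩ circle(D,10.00): a=0.7032, h=7.9690
  candidates: C₊=(-0.8433,7.2917) cross=53.745; C₋=(0.8277,-8.5585) cross=-53.745
  branch + wants cross > 0 → take C=(-0.8433,7.2917) (cross=53.745)
ex = (C−B)/|BC| = (-0.0170,0.9999); ey = (-0.9999,-0.0170)
P = B + 2.90·ex + 1.12·ey = (-1.8763,2.1734)

-1.88 2.17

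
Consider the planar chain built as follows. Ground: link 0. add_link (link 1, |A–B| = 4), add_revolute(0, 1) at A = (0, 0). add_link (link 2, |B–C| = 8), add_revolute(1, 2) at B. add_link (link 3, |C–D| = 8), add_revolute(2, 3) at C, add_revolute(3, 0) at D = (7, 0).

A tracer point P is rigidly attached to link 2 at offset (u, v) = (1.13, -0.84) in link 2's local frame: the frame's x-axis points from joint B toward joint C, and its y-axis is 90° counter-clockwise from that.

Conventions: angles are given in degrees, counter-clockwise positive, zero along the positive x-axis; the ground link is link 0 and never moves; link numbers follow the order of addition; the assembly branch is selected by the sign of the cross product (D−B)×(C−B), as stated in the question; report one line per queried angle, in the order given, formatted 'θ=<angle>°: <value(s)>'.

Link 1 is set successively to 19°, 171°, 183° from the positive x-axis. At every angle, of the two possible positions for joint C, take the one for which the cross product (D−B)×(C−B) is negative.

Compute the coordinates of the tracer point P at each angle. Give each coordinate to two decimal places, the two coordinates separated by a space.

A=(0,0), D=(7.00,0)
θ=19°: B = A + 4.00·(cos19°, sin19°) = (3.7821, 1.3023)
θ=19°: |BD| = 3.4714
θ=19°: circle(B,8.00) ∩ circle(D,8.00): a=1.7357, h=7.8094
θ=19°:   candidates: C₊=(8.3207,7.8902) cross=27.110; C₋=(2.4614,-6.5880) cross=-27.110
θ=19°:   branch - wants cross < 0 → take C=(2.4614,-6.5880) (cross=-27.110)
θ=19°: ex = (C−B)/|BC| = (-0.1651,-0.9863); ey = (0.9863,-0.1651)
θ=19°: P = B + 1.13·ex + -0.84·ey = (2.7671,0.3264)
θ=171°: B = A + 4.00·(cos171°, sin171°) = (-3.9508, 0.6257)
θ=171°: |BD| = 10.9686
θ=171°: circle(B,8.00) ∩ circle(D,8.00): a=5.4843, h=5.8243
θ=171°:   candidates: C₊=(1.8569,6.1277) cross=63.884; C₋=(1.1924,-5.5019) cross=-63.884
θ=171°:   branch - wants cross < 0 → take C=(1.1924,-5.5019) (cross=-63.884)
θ=171°: ex = (C−B)/|BC| = (0.6429,-0.7660); ey = (0.7660,0.6429)
θ=171°: P = B + 1.13·ex + -0.84·ey = (-3.8677,-0.7798)
θ=183°: B = A + 4.00·(cos183°, sin183°) = (-3.9945, -0.2093)
θ=183°: |BD| = 10.9965
θ=183°: circle(B,8.00) ∩ circle(D,8.00): a=5.4983, h=5.8111
θ=183°:   candidates: C₊=(1.3921,5.7054) cross=63.902; C₋=(1.6134,-5.9147) cross=-63.902
θ=183°:   branch - wants cross < 0 → take C=(1.6134,-5.9147) (cross=-63.902)
θ=183°: ex = (C−B)/|BC| = (0.7010,-0.7132); ey = (0.7132,0.7010)
θ=183°: P = B + 1.13·ex + -0.84·ey = (-3.8015,-1.6041)

θ=19°: 2.77 0.33
θ=171°: -3.87 -0.78
θ=183°: -3.80 -1.60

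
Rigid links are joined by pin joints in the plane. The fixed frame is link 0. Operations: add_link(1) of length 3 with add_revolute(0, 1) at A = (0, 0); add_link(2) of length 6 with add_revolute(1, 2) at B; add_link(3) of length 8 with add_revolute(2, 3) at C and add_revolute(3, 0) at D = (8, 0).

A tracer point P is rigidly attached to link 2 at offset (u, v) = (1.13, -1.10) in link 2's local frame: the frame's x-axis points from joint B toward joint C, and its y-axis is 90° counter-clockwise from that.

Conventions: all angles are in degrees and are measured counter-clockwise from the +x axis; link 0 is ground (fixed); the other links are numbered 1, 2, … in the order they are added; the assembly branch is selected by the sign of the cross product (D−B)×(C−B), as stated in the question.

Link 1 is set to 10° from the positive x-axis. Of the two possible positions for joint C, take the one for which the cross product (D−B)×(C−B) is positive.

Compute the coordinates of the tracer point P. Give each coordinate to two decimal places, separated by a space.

A=(0,0), D=(8.00,0)
B = A + 3.00·(cos10°, sin10°) = (2.9544, 0.5209)
|BD| = 5.0724
circle(B,6.00) ∩ circle(D,8.00): a=-0.2238, h=5.9958
  candidates: C₊=(3.3476,6.5081) cross=30.413; C₋=(2.1160,-5.4202) cross=-30.413
  branch + wants cross > 0 → take C=(3.3476,6.5081) (cross=30.413)
ex = (C−B)/|BC| = (0.0655,0.9979); ey = (-0.9979,0.0655)
P = B + 1.13·ex + -1.10·ey = (4.1261,1.5764)

4.13 1.58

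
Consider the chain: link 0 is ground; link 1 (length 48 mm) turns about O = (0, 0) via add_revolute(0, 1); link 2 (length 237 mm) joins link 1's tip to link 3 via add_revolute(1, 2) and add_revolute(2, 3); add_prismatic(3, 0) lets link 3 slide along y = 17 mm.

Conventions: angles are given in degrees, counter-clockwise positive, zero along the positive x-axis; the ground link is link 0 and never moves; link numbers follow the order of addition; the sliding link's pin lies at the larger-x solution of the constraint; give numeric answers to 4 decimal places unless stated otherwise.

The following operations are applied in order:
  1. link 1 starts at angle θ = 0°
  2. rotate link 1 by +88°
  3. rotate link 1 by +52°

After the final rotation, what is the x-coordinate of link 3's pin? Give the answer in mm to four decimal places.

geometry: r = 48 mm, L = 237 mm, e = 17 mm; θ starts at 0°
rotate link 1 by +88°: θ ← 0° +88° = 88°
rotate link 1 by +52°: θ ← 88° +52° = 140°
crank pin P = (r cos θ, r sin θ) = (-36.770133, 30.853805)
h = r sin θ − e = 30.853805 − 17 = 13.853805
x = r cos θ + √(L² − h²) = -36.770133 + 236.594742 = 199.824609

199.8246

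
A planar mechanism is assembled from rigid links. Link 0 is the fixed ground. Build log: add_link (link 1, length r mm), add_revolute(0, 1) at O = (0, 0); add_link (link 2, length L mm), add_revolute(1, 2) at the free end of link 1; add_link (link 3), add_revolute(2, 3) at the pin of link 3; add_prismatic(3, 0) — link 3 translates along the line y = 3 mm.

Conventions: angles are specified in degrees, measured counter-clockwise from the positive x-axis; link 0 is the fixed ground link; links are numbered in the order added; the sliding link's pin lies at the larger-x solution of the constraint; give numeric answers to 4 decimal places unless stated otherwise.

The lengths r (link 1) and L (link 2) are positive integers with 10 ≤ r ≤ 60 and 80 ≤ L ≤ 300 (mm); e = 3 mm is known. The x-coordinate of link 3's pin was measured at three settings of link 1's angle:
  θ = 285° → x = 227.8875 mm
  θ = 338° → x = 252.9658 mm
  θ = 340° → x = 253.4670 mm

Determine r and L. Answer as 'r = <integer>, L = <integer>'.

constraint per measurement: (x − r cos θ)² + (r sin θ − e)² = L²
subtracting the θ₁ and θ₂ equations cancels the r² and L² terms:
r = (x₁² − x₂²) / (2[(x₁cos θ₁ + e sin θ₁) − (x₂cos θ₂ + e sin θ₂)]) = 34.0000 → r = 34
L² = (x₁ − r cos θ₁)² + (r sin θ₁ − e)² = 49284.0110 → L = 222.0000 → L = 222
check at θ₃=340°: x = 253.4670 (printed 253.4670) ✓

r = 34, L = 222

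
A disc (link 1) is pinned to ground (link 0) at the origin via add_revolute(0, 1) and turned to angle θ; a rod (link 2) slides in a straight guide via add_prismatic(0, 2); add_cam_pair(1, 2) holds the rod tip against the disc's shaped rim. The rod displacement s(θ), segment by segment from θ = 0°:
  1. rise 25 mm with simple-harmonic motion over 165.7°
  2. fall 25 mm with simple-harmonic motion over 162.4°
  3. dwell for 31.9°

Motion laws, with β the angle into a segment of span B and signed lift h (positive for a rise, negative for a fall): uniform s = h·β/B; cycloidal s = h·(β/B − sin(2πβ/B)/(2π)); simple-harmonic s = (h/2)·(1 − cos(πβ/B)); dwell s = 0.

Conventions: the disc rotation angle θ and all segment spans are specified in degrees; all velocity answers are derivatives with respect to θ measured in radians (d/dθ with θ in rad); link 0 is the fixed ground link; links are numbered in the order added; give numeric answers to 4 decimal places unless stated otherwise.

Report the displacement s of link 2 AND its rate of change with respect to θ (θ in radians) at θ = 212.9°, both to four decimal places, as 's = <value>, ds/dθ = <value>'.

segment 1 (0° to 165.7°, simple-harmonic, h = 25) is passed completely: s = 0.0000 + (25) = 25.0000
θ = 212.9° falls in segment 2 (165.7° to 328.1°, simple-harmonic, h = -25): β = 212.9 − 165.7 = 47.2°, B = 162.4°; Δs = -25/2·(1 − cos(π·0.2906)) = -4.8585; s = 25.0000 − 4.8585 = 20.1415
velocity in seg [165.7°–328.1°] (simple-harmonic), θ in radians: β = 47.2° = 0.8238 rad, B = 162.4° = 2.8344 rad; ds/dθ = (πh/(2B)) sin(πβ/B) = (π·(-25)/(2·2.8344)) sin(π·0.2906) = -10.964406 mm/rad

s = 20.1415, ds/dθ = -10.9644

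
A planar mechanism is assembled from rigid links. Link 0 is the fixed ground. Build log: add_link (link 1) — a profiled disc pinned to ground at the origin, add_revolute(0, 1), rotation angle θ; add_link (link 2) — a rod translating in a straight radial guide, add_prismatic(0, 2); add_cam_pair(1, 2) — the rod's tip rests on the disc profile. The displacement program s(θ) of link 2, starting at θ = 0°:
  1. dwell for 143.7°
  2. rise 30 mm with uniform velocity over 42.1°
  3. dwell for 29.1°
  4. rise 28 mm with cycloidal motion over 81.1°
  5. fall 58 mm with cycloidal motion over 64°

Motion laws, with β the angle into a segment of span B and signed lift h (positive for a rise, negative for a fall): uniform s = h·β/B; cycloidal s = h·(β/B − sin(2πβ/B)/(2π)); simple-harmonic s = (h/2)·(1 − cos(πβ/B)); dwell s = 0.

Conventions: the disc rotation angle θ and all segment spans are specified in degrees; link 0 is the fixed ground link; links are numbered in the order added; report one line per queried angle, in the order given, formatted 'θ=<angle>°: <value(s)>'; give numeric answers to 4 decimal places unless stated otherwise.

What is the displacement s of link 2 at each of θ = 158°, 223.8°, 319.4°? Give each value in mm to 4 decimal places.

seg 1 [0°–143.7°] dwell: s stays 0.0000
seg 2 [143.7°–185.8°] uniform, h=30: θ=158° here. β=14.3, B=42.1. 30·14.3/42.1 = 10.1900 → s = 10.1900
seg 2 [143.7°–185.8°] uniform, h=30: full span → s += 30 → s = 30.0000
seg 3 [185.8°–214.9°] dwell: s stays 30.0000
seg 4 [214.9°–296°] cycloidal, h=28: θ=223.8° here. β=8.9, B=81.1. 28·(0.1097 − sin(2π·0.1097)/(2π)) = 0.2378 → s = 30.2378
seg 4 [214.9°–296°] cycloidal, h=28: full span → s += 28 → s = 58.0000
seg 5 [296°–360°] cycloidal, h=-58: θ=319.4° here. β=23.4, B=64. -58·(0.3656 − sin(2π·0.3656)/(2π)) = -14.3060 → s = 43.6940

θ=158°: 10.1900
θ=223.8°: 30.2378
θ=319.4°: 43.6940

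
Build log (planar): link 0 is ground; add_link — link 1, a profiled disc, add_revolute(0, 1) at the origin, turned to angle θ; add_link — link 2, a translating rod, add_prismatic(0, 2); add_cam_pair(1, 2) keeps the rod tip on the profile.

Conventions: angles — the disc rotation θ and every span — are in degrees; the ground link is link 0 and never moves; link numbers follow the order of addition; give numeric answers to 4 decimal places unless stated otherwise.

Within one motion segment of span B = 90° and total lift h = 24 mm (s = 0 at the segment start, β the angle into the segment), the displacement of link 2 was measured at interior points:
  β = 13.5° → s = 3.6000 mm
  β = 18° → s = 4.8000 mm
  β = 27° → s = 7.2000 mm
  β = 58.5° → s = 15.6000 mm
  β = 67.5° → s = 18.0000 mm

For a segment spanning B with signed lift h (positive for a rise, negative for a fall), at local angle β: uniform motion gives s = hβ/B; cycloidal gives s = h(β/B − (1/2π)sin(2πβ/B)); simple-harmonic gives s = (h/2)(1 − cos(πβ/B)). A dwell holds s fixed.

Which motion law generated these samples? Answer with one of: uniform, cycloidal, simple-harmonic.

candidates at β/B = r: uniform s = h·r (linear in β); cycloidal s = h·(r − sin(2πr)/(2π)); simple-harmonic s = (h/2)(1 − cos(πr))
β=13.5°: printed 3.6000 | uniform 3.6000, cycloidal 0.5098, simple-harmonic 1.3079
β=18°: printed 4.8000 | uniform 4.8000, cycloidal 1.1672, simple-harmonic 2.2918
β=27°: printed 7.2000 | uniform 7.2000, cycloidal 3.5672, simple-harmonic 4.9466
β=58.5°: printed 15.6000 | uniform 15.6000, cycloidal 18.6902, simple-harmonic 17.4479
β=67.5°: printed 18.0000 | uniform 18.0000, cycloidal 21.8197, simple-harmonic 20.4853
only one law matches every sample → uniform

uniform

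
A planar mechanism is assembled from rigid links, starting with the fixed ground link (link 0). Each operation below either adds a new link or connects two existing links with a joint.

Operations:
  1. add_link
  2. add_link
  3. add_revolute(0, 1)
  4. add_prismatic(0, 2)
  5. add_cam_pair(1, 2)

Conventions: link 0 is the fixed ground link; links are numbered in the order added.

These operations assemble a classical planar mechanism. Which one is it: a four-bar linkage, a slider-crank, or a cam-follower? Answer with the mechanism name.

links: 3 (incl. ground); joints: 1 revolute, 1 prismatic, 1 higher (cam) pair, forming one closed loop
3 links, revolute + prismatic + higher pair in one loop → cam-follower

cam-follower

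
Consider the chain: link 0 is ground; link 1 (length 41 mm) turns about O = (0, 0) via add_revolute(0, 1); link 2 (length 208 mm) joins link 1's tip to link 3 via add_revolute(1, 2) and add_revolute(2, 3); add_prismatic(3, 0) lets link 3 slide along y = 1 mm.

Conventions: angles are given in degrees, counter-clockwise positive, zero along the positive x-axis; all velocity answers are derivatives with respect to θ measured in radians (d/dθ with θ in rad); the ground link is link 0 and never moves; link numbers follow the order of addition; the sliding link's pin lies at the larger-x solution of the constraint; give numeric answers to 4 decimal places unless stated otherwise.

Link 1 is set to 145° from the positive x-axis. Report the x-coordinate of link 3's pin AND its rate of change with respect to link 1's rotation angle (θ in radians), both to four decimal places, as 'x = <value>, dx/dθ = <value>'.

geometry: r = 41 mm, L = 208 mm, e = 1 mm
crank pin P = (r cos θ, r sin θ) = (-33.585234, 23.516634)
h = r sin θ − e = 23.516634 − 1 = 22.516634
x = r cos θ + √(L² − h²) = -33.585234 + 206.777661 = 173.192427
dx/dθ = −r sin θ − h·r cos θ/√(L² − h²) (θ in radians; h = 22.516634) = -19.859438

x = 173.1924, dx/dθ = -19.8594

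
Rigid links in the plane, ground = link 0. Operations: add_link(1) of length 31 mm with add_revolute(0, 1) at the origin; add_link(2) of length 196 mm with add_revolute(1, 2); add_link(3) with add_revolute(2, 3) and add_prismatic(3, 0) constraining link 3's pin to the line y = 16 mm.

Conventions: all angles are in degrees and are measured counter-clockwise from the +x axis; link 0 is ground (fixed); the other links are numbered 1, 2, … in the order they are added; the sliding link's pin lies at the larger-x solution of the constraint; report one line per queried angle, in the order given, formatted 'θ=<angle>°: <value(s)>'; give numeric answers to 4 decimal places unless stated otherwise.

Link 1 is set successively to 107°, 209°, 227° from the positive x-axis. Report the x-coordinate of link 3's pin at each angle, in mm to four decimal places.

geometry: r = 31 mm, L = 196 mm, e = 16 mm
θ=107°: crank pin P = (r cos θ, r sin θ) = (-9.063523, 29.645447)
θ=107°: h = r sin θ − e = 29.645447 − 16 = 13.645447
θ=107°: x = r cos θ + √(L² − h²) = -9.063523 + 195.524428 = 186.460905
θ=209°: crank pin P = (r cos θ, r sin θ) = (-27.113211, -15.029098)
θ=209°: h = r sin θ − e = -15.029098 − 16 = -31.029098
θ=209°: x = r cos θ + √(L² − h²) = -27.113211 + 193.528280 = 166.415069
θ=227°: crank pin P = (r cos θ, r sin θ) = (-21.141949, -22.671965)
θ=227°: h = r sin θ − e = -22.671965 − 16 = -38.671965
θ=227°: x = r cos θ + √(L² − h²) = -21.141949 + 192.147025 = 171.005076

θ=107°: 186.4609
θ=209°: 166.4151
θ=227°: 171.0051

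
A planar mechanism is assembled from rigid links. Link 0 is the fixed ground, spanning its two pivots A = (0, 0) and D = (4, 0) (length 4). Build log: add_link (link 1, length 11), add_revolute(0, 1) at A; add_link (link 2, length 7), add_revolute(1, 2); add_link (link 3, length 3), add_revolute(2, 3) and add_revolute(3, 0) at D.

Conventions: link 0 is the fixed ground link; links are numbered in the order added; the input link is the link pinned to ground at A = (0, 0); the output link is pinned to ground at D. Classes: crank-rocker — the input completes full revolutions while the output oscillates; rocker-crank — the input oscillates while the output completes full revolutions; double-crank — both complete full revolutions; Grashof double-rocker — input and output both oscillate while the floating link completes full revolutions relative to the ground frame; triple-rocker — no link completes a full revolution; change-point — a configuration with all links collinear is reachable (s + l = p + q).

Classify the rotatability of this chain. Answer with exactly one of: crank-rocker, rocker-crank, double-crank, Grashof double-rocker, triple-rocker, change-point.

lengths: ground=4, input=11, coupler=7, output=3
sorted: s=3 (shortest), l=11 (longest), p+q=11
s + l = 14 vs p + q = 11
s + l > p + q → non-Grashof → no link fully rotates → triple-rocker

triple-rocker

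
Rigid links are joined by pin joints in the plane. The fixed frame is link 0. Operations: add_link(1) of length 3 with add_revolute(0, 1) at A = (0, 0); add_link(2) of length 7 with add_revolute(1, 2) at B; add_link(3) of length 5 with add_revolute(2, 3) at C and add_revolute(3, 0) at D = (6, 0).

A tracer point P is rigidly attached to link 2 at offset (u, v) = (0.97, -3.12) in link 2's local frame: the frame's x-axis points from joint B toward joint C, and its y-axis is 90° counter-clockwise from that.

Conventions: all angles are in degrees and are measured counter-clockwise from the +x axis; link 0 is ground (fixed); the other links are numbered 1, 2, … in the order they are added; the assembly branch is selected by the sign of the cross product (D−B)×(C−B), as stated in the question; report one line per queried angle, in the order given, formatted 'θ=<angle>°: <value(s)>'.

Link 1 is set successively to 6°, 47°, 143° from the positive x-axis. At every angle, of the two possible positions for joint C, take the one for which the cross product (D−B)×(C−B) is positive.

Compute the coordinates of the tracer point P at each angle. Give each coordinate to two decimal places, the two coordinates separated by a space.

A=(0,0), D=(6.00,0)
θ=6°: B = A + 3.00·(cos6°, sin6°) = (2.9836, 0.3136)
θ=6°: |BD| = 3.0327
θ=6°: circle(B,7.00) ∩ circle(D,5.00): a=5.4732, h=4.3639
θ=6°:   candidates: C₊=(8.8787,4.0882) cross=13.234; C₋=(7.9762,-4.5929) cross=-13.234
θ=6°:   branch + wants cross > 0 → take C=(8.8787,4.0882) (cross=13.234)
θ=6°: ex = (C−B)/|BC| = (0.8422,0.5392); ey = (-0.5392,0.8422)
θ=6°: P = B + 0.97·ex + -3.12·ey = (5.4828,-1.7909)
θ=47°: B = A + 3.00·(cos47°, sin47°) = (2.0460, 2.1941)
θ=47°: |BD| = 4.5220
θ=47°: circle(B,7.00) ∩ circle(D,5.00): a=4.9147, h=4.9846
θ=47°:   candidates: C₊=(8.7619,4.1679) cross=22.540; C₋=(3.9249,-4.5491) cross=-22.540
θ=47°:   branch + wants cross > 0 → take C=(8.7619,4.1679) (cross=22.540)
θ=47°: ex = (C−B)/|BC| = (0.9594,0.2820); ey = (-0.2820,0.9594)
θ=47°: P = B + 0.97·ex + -3.12·ey = (3.8564,-0.5258)
θ=143°: B = A + 3.00·(cos143°, sin143°) = (-2.3959, 1.8054)
θ=143°: |BD| = 8.5878
θ=143°: circle(B,7.00) ∩ circle(D,5.00): a=5.6912, h=4.0755
θ=143°:   candidates: C₊=(4.0249,4.5934) cross=35.000; C₋=(2.3113,-3.3755) cross=-35.000
θ=143°:   branch + wants cross > 0 → take C=(4.0249,4.5934) (cross=35.000)
θ=143°: ex = (C−B)/|BC| = (0.9173,0.3983); ey = (-0.3983,0.9173)
θ=143°: P = B + 0.97·ex + -3.12·ey = (-0.2635,-0.6701)

θ=6°: 5.48 -1.79
θ=47°: 3.86 -0.53
θ=143°: -0.26 -0.67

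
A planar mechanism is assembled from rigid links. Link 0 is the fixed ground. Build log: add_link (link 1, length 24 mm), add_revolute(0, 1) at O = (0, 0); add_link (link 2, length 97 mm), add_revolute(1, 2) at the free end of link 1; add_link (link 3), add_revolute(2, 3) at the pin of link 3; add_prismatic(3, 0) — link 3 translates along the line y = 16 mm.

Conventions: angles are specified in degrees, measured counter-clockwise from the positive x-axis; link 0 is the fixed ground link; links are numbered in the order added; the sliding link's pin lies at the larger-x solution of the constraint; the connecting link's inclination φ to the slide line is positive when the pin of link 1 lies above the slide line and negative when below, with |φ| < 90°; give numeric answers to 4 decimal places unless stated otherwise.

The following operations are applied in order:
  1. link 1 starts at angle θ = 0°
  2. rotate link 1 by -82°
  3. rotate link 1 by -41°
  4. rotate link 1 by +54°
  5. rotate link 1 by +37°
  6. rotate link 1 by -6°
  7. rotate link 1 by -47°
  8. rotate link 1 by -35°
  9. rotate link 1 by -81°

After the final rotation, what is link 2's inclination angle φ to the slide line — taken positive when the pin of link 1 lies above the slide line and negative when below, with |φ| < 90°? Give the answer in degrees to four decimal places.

geometry: r = 24 mm, L = 97 mm, e = 16 mm; θ starts at 0°
rotate link 1 by -82°: θ ← 0° -82° = -82°
rotate link 1 by -41°: θ ← -82° -41° = -123°
rotate link 1 by +54°: θ ← -123° +54° = -69°
rotate link 1 by +37°: θ ← -69° +37° = -32°
rotate link 1 by -6°: θ ← -32° -6° = -38°
rotate link 1 by -47°: θ ← -38° -47° = -85°
rotate link 1 by -35°: θ ← -85° -35° = -120°
rotate link 1 by -81°: θ ← -120° -81° = -201°
h = r sin θ − e = 8.600831 − 16 = -7.399169
sin φ = h / L = -7.399169 / 97 = -0.07628009
φ = arcsin(-0.07628009) = -4.374777°

-4.3748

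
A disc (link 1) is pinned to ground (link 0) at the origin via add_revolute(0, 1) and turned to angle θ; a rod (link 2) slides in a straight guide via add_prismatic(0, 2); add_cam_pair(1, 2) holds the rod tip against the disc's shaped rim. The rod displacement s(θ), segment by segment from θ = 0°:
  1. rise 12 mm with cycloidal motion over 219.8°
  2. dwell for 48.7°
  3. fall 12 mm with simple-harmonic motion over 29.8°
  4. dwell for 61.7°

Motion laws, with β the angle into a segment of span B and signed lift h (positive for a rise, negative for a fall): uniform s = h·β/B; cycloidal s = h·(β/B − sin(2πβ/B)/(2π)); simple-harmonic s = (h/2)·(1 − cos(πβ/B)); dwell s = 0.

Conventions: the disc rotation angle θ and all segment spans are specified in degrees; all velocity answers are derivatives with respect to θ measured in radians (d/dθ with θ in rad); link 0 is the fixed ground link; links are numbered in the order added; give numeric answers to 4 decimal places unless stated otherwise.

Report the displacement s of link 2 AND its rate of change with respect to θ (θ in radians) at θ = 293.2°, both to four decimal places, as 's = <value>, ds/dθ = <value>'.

segment 1 (0° to 219.8°, cycloidal, h = 12) is passed completely: s = 0.0000 + (12) = 12.0000
segment 2 (219.8° to 268.5°, dwell): s unchanged at 12.0000
θ = 293.2° falls in segment 3 (268.5° to 298.3°, simple-harmonic, h = -12): β = 293.2 − 268.5 = 24.7°, B = 29.8°; Δs = -12/2·(1 − cos(π·0.8289)) = -11.1535; s = 12.0000 − 11.1535 = 0.8465
velocity in seg [268.5°–298.3°] (simple-harmonic), θ in radians: β = 24.7° = 0.4311 rad, B = 29.8° = 0.5201 rad; ds/dθ = (πh/(2B)) sin(πβ/B) = (π·(-12)/(2·0.5201)) sin(π·0.8289) = -18.560175 mm/rad

s = 0.8465, ds/dθ = -18.5602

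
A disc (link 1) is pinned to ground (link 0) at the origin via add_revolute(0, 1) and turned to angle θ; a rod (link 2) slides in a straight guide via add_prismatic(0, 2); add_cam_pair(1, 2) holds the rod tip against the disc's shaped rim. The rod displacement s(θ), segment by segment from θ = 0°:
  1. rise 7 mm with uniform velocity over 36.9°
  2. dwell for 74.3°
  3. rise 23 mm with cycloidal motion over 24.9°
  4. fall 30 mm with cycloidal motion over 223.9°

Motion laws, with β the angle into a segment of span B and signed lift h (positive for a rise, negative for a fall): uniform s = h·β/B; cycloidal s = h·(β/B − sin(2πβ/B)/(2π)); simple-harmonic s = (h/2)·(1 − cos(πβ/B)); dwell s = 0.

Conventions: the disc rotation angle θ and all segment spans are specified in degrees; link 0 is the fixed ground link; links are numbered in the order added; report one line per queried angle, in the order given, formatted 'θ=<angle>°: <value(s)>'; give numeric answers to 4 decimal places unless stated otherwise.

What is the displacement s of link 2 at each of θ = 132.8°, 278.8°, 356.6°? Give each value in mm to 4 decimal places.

segment 1 (0° to 36.9°, uniform, h = 7) is passed completely: s = 0.0000 + (7) = 7.0000
segment 2 (36.9° to 111.2°, dwell): s unchanged at 7.0000
θ = 132.8° falls in segment 3 (111.2° to 136.1°, cycloidal, h = 23): β = 132.8 − 111.2 = 21.6°, B = 24.9°; Δs = 23·(0.8675 − sin(2π·0.8675)/(2π)) = 22.6597; s = 7.0000 + 22.6597 = 29.6597
segment 3 (111.2° to 136.1°, cycloidal, h = 23) is passed completely: s = 7.0000 + (23) = 30.0000
θ = 278.8° falls in segment 4 (136.1° to 360°, cycloidal, h = -30): β = 278.8 − 136.1 = 142.7°, B = 223.9°; Δs = -30·(0.6373 − sin(2π·0.6373)/(2π)) = -22.7477; s = 30.0000 − 22.7477 = 7.2523
θ = 356.6° falls in segment 4 (136.1° to 360°, cycloidal, h = -30): β = 356.6 − 136.1 = 220.5°, B = 223.9°; Δs = -30·(0.9848 − sin(2π·0.9848)/(2π)) = -29.9993; s = 30.0000 − 29.9993 = 0.0007

θ=132.8°: 29.6597
θ=278.8°: 7.2523
θ=356.6°: 0.0007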